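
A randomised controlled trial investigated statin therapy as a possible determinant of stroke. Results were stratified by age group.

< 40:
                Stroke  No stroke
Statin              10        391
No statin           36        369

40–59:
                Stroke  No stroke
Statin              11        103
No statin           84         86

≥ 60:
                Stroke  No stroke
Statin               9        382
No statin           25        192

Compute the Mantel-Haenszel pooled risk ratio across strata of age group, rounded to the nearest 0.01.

RR_MH = Σ(aᵢ·n₀ᵢ/nᵢ) / Σ(cᵢ·n₁ᵢ/nᵢ), with n₁ᵢ = aᵢ+bᵢ (exposed), n₀ᵢ = cᵢ+dᵢ (unexposed), nᵢ = n₁ᵢ+n₀ᵢ.
Stratum 1 (< 40): n₁ = 401, n₀ = 405, n = 806; a·n₀/n = 10·405/806 = 5.0248; c·n₁/n = 36·401/806 = 17.9107
Stratum 2 (40–59): n₁ = 114, n₀ = 170, n = 284; a·n₀/n = 11·170/284 = 6.5845; c·n₁/n = 84·114/284 = 33.7183
Stratum 3 (≥ 60): n₁ = 391, n₀ = 217, n = 608; a·n₀/n = 9·217/608 = 3.2122; c·n₁/n = 25·391/608 = 16.0773
RR_MH = (5.0248 + 6.5845 + 3.2122) / (17.9107 + 33.7183 + 16.0773) = 14.8215 / 67.7063 = 0.21891

0.22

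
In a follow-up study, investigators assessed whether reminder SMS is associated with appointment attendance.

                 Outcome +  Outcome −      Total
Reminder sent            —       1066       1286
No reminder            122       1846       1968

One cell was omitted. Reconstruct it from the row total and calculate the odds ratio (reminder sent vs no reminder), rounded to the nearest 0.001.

The missing cell is in the exposed row: 1286 − 1066 = 220.
So a = 220, b = 1066, c = 122, d = 1846.
OR = (a·d)/(b·c) = (220 × 1846) / (1066 × 122) = 406120 / 130052 = 3.12275

3.123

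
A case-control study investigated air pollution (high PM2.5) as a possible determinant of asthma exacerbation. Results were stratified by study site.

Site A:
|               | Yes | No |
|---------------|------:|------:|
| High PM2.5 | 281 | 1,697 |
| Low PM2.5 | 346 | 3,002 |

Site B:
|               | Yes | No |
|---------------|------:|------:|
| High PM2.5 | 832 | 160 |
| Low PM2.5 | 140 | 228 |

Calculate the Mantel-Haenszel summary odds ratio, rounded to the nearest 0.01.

2.35

OR_MH = Σ(aᵢdᵢ/nᵢ) / Σ(bᵢcᵢ/nᵢ), where nᵢ is the stratum total.
Stratum 1 (Site A): n = 5326; a·d/n = 281·3002/5326 = 158.3857; b·c/n = 1697·346/5326 = 110.2445
Stratum 2 (Site B): n = 1360; a·d/n = 832·228/1360 = 139.4824; b·c/n = 160·140/1360 = 16.4706
OR_MH = (158.3857 + 139.4824) / (110.2445 + 16.4706) = 297.8680 / 126.7150 = 2.35069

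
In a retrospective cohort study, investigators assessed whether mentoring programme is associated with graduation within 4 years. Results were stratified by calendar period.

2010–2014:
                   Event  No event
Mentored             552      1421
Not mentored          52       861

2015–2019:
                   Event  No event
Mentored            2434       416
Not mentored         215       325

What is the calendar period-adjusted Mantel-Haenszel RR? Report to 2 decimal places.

RR_MH = Σ(aᵢ·n₀ᵢ/nᵢ) / Σ(cᵢ·n₁ᵢ/nᵢ), with n₁ᵢ = aᵢ+bᵢ (exposed), n₀ᵢ = cᵢ+dᵢ (unexposed), nᵢ = n₁ᵢ+n₀ᵢ.
Stratum 1 (2010–2014): n₁ = 1973, n₀ = 913, n = 2886; a·n₀/n = 552·913/2886 = 174.6279; c·n₁/n = 52·1973/2886 = 35.5495
Stratum 2 (2015–2019): n₁ = 2850, n₀ = 540, n = 3390; a·n₀/n = 2434·540/3390 = 387.7168; c·n₁/n = 215·2850/3390 = 180.7522
RR_MH = (174.6279 + 387.7168) / (35.5495 + 180.7522) = 562.3447 / 216.3018 = 2.59982

2.60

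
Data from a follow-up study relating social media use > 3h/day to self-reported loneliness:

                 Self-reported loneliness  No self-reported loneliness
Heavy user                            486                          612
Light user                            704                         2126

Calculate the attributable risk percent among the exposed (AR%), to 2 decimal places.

Cells: a = 486, b = 612, c = 704, d = 2126.
Risk in exposed = 486/1098 = 0.44262; risk in unexposed = 704/2830 = 0.24876.
RR = 0.44262/0.24876 = 1.77929
AR% = (RR − 1)/RR × 100 = (1.77929 − 1)/1.77929 × 100 = 43.7979%

43.80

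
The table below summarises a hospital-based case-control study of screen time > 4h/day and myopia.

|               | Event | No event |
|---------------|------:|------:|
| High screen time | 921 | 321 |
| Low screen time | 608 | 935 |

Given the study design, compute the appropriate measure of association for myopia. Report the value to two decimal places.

Cells: a = 921, b = 321, c = 608, d = 935.
This is a hospital-based case-control study: participants were sampled on outcome status, so risks in the source population cannot be estimated directly — relative risk is not valid here. The odds ratio is the appropriate measure.
OR = (a·d)/(b·c) = (921 × 935) / (321 × 608) = 861135 / 195168 = 4.41228

4.41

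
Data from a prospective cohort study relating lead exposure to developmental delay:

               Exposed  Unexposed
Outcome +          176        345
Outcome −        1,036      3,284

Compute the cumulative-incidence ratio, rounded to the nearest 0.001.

Reading the table with exposure as columns: a = 176 (Exposed, case), b = 1036 (Exposed, non-case), c = 345 (Unexposed, case), d = 3284.
Risk in exposed = 176/1212 = 0.14521; risk in unexposed = 345/3629 = 0.09507.
RR = 0.14521 / 0.09507 = 1.52749
The risk among the exposed is 1.53 times that among the unexposed.

1.527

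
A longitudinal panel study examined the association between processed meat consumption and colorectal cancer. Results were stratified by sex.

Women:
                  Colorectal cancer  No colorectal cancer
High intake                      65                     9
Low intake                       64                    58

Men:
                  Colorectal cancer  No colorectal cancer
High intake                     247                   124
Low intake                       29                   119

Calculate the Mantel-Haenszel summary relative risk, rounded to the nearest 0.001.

RR_MH = Σ(aᵢ·n₀ᵢ/nᵢ) / Σ(cᵢ·n₁ᵢ/nᵢ), with n₁ᵢ = aᵢ+bᵢ (exposed), n₀ᵢ = cᵢ+dᵢ (unexposed), nᵢ = n₁ᵢ+n₀ᵢ.
Stratum 1 (Women): n₁ = 74, n₀ = 122, n = 196; a·n₀/n = 65·122/196 = 40.4592; c·n₁/n = 64·74/196 = 24.1633
Stratum 2 (Men): n₁ = 371, n₀ = 148, n = 519; a·n₀/n = 247·148/519 = 70.4355; c·n₁/n = 29·371/519 = 20.7303
RR_MH = (40.4592 + 70.4355) / (24.1633 + 20.7303) = 110.8946 / 44.8935 = 2.47017

2.470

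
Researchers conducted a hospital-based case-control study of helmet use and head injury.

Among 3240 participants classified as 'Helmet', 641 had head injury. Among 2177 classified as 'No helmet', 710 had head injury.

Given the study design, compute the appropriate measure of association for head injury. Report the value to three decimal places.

From the description: a = 641, b = 2599, c = 710, d = 1467.
This is a hospital-based case-control study: participants were sampled on outcome status, so risks in the source population cannot be estimated directly — relative risk is not valid here. The odds ratio is the appropriate measure.
OR = (a·d)/(b·c) = (641 × 1467) / (2599 × 710) = 940347 / 1845290 = 0.50959

0.510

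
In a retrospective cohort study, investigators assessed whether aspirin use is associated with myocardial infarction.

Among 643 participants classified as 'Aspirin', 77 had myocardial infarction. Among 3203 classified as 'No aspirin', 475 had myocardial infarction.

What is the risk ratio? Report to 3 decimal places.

From the description: a = 77, b = 566, c = 475, d = 2728.
Risk in exposed = 77/643 = 0.11975; risk in unexposed = 475/3203 = 0.14830.
RR = 0.11975 / 0.14830 = 0.80750
The risk is 19% lower among the exposed than among the unexposed.

0.808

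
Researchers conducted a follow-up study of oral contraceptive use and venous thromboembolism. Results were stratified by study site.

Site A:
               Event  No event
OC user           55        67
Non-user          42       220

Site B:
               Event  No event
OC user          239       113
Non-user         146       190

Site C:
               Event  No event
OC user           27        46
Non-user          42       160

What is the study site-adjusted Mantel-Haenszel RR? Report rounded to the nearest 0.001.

1.755

RR_MH = Σ(aᵢ·n₀ᵢ/nᵢ) / Σ(cᵢ·n₁ᵢ/nᵢ), with n₁ᵢ = aᵢ+bᵢ (exposed), n₀ᵢ = cᵢ+dᵢ (unexposed), nᵢ = n₁ᵢ+n₀ᵢ.
Stratum 1 (Site A): n₁ = 122, n₀ = 262, n = 384; a·n₀/n = 55·262/384 = 37.5260; c·n₁/n = 42·122/384 = 13.3438
Stratum 2 (Site B): n₁ = 352, n₀ = 336, n = 688; a·n₀/n = 239·336/688 = 116.7209; c·n₁/n = 146·352/688 = 74.6977
Stratum 3 (Site C): n₁ = 73, n₀ = 202, n = 275; a·n₀/n = 27·202/275 = 19.8327; c·n₁/n = 42·73/275 = 11.1491
RR_MH = (37.5260 + 116.7209 + 19.8327) / (13.3438 + 74.6977 + 11.1491) = 174.0797 / 99.1905 = 1.75500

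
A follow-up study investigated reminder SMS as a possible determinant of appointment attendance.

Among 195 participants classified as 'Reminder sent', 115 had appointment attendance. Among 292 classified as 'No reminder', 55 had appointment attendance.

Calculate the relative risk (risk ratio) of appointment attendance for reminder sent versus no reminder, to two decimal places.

3.13

From the description: a = 115, b = 80, c = 55, d = 237.
Risk in exposed = 115/195 = 0.58974; risk in unexposed = 55/292 = 0.18836.
RR = 0.58974 / 0.18836 = 3.13100
The risk among the exposed is 3.13 times that among the unexposed.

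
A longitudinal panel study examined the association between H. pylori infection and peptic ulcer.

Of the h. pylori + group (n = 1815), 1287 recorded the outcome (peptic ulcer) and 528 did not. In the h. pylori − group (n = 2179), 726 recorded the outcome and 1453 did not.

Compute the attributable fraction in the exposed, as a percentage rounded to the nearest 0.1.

53.0

From the description: a = 1287, b = 528, c = 726, d = 1453.
Risk in exposed = 1287/1815 = 0.70909; risk in unexposed = 726/2179 = 0.33318.
RR = 0.70909/0.33318 = 2.12825
AR% = (RR − 1)/RR × 100 = (2.12825 − 1)/2.12825 × 100 = 53.0130%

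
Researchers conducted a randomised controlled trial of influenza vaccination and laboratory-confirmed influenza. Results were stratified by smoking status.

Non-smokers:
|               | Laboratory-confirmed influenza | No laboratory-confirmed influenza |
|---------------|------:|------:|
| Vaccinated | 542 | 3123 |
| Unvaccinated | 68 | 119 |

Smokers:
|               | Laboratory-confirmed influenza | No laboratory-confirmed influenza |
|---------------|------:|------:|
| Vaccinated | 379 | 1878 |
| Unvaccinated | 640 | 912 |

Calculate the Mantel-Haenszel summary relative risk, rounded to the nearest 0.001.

0.407

RR_MH = Σ(aᵢ·n₀ᵢ/nᵢ) / Σ(cᵢ·n₁ᵢ/nᵢ), with n₁ᵢ = aᵢ+bᵢ (exposed), n₀ᵢ = cᵢ+dᵢ (unexposed), nᵢ = n₁ᵢ+n₀ᵢ.
Stratum 1 (Non-smokers): n₁ = 3665, n₀ = 187, n = 3852; a·n₀/n = 542·187/3852 = 26.3120; c·n₁/n = 68·3665/3852 = 64.6989
Stratum 2 (Smokers): n₁ = 2257, n₀ = 1552, n = 3809; a·n₀/n = 379·1552/3809 = 154.4258; c·n₁/n = 640·2257/3809 = 379.2281
RR_MH = (26.3120 + 154.4258) / (64.6989 + 379.2281) = 180.7379 / 443.9270 = 0.40713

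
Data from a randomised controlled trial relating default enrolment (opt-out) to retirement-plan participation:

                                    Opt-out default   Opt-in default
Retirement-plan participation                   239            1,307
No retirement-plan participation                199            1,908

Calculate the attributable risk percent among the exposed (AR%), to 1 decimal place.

25.5

Reading the table with exposure as columns: a = 239 (Opt-out default, case), b = 199 (Opt-out default, non-case), c = 1307 (Opt-in default, case), d = 1908.
Risk in exposed = 239/438 = 0.54566; risk in unexposed = 1307/3215 = 0.40653.
RR = 0.54566/0.40653 = 1.34224
AR% = (RR − 1)/RR × 100 = (1.34224 − 1)/1.34224 × 100 = 25.4975%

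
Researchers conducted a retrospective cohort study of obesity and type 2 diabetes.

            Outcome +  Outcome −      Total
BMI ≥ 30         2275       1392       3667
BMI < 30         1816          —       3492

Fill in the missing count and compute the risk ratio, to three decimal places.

The missing cell is in the unexposed row: 3492 − 1816 = 1676.
So a = 2275, b = 1392, c = 1816, d = 1676.
RR = [a/(a+b)] / [c/(c+d)] = (2275/3667) / (1816/3492) = 0.62040/0.52005 = 1.19297

1.193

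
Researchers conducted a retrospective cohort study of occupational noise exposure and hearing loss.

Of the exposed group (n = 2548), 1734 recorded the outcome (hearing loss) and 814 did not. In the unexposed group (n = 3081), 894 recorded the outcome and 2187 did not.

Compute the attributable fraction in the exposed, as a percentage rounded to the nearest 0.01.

57.36

From the description: a = 1734, b = 814, c = 894, d = 2187.
Risk in exposed = 1734/2548 = 0.68053; risk in unexposed = 894/3081 = 0.29017.
RR = 0.68053/0.29017 = 2.34533
AR% = (RR − 1)/RR × 100 = (2.34533 − 1)/2.34533 × 100 = 57.3621%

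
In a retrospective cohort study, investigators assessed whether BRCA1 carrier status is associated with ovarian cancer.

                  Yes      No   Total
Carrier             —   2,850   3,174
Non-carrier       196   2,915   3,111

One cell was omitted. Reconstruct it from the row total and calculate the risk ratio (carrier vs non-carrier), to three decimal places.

The missing cell is in the exposed row: 3174 − 2850 = 324.
So a = 324, b = 2850, c = 196, d = 2915.
RR = [a/(a+b)] / [c/(c+d)] = (324/3174) / (196/3111) = 0.10208/0.06300 = 1.62025

1.620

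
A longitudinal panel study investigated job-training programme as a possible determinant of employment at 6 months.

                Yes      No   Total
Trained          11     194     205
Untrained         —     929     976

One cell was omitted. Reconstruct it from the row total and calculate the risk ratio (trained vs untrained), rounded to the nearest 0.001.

1.114

The missing cell is in the unexposed row: 976 − 929 = 47.
So a = 11, b = 194, c = 47, d = 929.
RR = [a/(a+b)] / [c/(c+d)] = (11/205) / (47/976) = 0.05366/0.04816 = 1.11427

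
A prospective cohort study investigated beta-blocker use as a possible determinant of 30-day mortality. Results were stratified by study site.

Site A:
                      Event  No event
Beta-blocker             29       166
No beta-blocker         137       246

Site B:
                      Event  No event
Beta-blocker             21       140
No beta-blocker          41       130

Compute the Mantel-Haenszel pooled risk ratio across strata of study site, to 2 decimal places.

0.45

RR_MH = Σ(aᵢ·n₀ᵢ/nᵢ) / Σ(cᵢ·n₁ᵢ/nᵢ), with n₁ᵢ = aᵢ+bᵢ (exposed), n₀ᵢ = cᵢ+dᵢ (unexposed), nᵢ = n₁ᵢ+n₀ᵢ.
Stratum 1 (Site A): n₁ = 195, n₀ = 383, n = 578; a·n₀/n = 29·383/578 = 19.2163; c·n₁/n = 137·195/578 = 46.2197
Stratum 2 (Site B): n₁ = 161, n₀ = 171, n = 332; a·n₀/n = 21·171/332 = 10.8163; c·n₁/n = 41·161/332 = 19.8825
RR_MH = (19.2163 + 10.8163) / (46.2197 + 19.8825) = 30.0325 / 66.1023 = 0.45433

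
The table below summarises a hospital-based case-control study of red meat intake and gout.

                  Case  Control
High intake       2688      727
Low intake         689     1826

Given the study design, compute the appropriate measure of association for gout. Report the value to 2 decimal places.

9.80

Cells: a = 2688, b = 727, c = 689, d = 1826.
This is a hospital-based case-control study: participants were sampled on outcome status, so risks in the source population cannot be estimated directly — relative risk is not valid here. The odds ratio is the appropriate measure.
OR = (a·d)/(b·c) = (2688 × 1826) / (727 × 689) = 4908288 / 500903 = 9.79888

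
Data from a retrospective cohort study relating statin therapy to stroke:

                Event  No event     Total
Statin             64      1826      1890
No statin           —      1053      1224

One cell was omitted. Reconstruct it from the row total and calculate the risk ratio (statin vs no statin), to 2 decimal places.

The missing cell is in the unexposed row: 1224 − 1053 = 171.
So a = 64, b = 1826, c = 171, d = 1053.
RR = [a/(a+b)] / [c/(c+d)] = (64/1890) / (171/1224) = 0.03386/0.13971 = 0.24238

0.24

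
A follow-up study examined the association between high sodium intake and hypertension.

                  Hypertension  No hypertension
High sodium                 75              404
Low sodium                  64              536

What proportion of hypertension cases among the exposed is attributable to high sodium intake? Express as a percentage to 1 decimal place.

Cells: a = 75, b = 404, c = 64, d = 536.
Risk in exposed = 75/479 = 0.15658; risk in unexposed = 64/600 = 0.10667.
RR = 0.15658/0.10667 = 1.46790
AR% = (RR − 1)/RR × 100 = (1.46790 − 1)/1.46790 × 100 = 31.8756%

31.9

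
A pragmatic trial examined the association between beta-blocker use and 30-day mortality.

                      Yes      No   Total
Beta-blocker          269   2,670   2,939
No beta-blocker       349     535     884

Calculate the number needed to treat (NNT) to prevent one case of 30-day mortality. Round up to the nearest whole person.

4

Risk in treated group = 269/2939 = 0.09153; risk in control = 349/884 = 0.39480.
Absolute risk reduction = 0.39480 − 0.09153 = 0.30327
NNT = 1 / ARR = 1 / 0.30327 = 3.297 → round up → 4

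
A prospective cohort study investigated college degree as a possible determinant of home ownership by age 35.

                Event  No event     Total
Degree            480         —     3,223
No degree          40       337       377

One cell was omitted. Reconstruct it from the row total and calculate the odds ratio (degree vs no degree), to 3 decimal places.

1.474

The missing cell is in the exposed row: 3223 − 480 = 2743.
So a = 480, b = 2743, c = 40, d = 337.
OR = (a·d)/(b·c) = (480 × 337) / (2743 × 40) = 161760 / 109720 = 1.47430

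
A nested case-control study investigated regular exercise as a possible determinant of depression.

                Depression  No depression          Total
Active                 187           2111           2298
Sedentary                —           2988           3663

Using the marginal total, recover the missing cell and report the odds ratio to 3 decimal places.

The missing cell is in the unexposed row: 3663 − 2988 = 675.
So a = 187, b = 2111, c = 675, d = 2988.
OR = (a·d)/(b·c) = (187 × 2988) / (2111 × 675) = 558756 / 1424925 = 0.39213

0.392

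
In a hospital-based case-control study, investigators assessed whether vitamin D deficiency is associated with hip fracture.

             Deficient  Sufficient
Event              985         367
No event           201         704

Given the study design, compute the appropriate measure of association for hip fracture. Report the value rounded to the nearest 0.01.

Reading the table with exposure as columns: a = 985 (Deficient, case), b = 201 (Deficient, non-case), c = 367 (Sufficient, case), d = 704.
This is a hospital-based case-control study: participants were sampled on outcome status, so risks in the source population cannot be estimated directly — relative risk is not valid here. The odds ratio is the appropriate measure.
OR = (a·d)/(b·c) = (985 × 704) / (201 × 367) = 693440 / 73767 = 9.40041

9.40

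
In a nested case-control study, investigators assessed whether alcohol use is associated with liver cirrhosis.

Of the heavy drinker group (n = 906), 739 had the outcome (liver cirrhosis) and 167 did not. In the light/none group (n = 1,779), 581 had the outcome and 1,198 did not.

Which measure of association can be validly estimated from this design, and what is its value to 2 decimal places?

9.12

From the description: a = 739, b = 167, c = 581, d = 1198.
This is a nested case-control study: participants were sampled on outcome status, so risks in the source population cannot be estimated directly — relative risk is not valid here. The odds ratio is the appropriate measure.
OR = (a·d)/(b·c) = (739 × 1198) / (167 × 581) = 885322 / 97027 = 9.12449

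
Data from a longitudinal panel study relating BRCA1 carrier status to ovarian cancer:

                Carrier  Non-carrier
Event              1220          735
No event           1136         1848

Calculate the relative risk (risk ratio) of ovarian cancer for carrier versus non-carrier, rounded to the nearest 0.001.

1.820

Reading the table with exposure as columns: a = 1220 (Carrier, case), b = 1136 (Carrier, non-case), c = 735 (Non-carrier, case), d = 1848.
Risk in exposed = 1220/2356 = 0.51783; risk in unexposed = 735/2583 = 0.28455.
RR = 0.51783 / 0.28455 = 1.81979
The risk among the exposed is 1.82 times that among the unexposed.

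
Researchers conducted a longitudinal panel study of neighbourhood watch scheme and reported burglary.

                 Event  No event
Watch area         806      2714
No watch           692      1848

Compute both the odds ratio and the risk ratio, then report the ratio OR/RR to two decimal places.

Cells: a = 806, b = 2714, c = 692, d = 1848.
OR = (806·1848)/(2714·692) = 1489488/1878088 = 0.79309
Risk in exposed = 806/3520 = 0.22898; risk in unexposed = 692/2540 = 0.27244; RR = 0.84047
OR/RR = 0.79309 / 0.84047 = 0.94363
The outcome is not rare, so the OR lies further from 1 than the RR.

0.94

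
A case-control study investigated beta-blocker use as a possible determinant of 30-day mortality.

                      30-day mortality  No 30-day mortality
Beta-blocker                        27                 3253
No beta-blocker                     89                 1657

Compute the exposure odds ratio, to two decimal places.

Cells: a = 27, b = 3253, c = 89, d = 1657.
OR = (a·d)/(b·c) = (27 × 1657) / (3253 × 89) = 44739 / 289517 = 0.15453
Exposure is associated with lower odds of 30-day mortality (OR = 0.15 < 1).

0.15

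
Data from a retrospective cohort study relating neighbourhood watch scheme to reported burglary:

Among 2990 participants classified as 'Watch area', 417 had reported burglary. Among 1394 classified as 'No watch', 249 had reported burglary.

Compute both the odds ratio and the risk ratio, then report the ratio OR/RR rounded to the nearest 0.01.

From the description: a = 417, b = 2573, c = 249, d = 1145.
OR = (417·1145)/(2573·249) = 477465/640677 = 0.74525
Risk in exposed = 417/2990 = 0.13946; risk in unexposed = 249/1394 = 0.17862; RR = 0.78078
OR/RR = 0.74525 / 0.78078 = 0.95450
The outcome is not rare, so the OR lies further from 1 than the RR.

0.95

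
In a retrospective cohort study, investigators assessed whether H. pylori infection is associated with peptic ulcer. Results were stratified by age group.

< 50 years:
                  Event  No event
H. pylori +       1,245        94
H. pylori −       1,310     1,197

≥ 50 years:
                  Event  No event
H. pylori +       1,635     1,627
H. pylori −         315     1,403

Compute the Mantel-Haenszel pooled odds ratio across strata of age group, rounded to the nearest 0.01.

OR_MH = Σ(aᵢdᵢ/nᵢ) / Σ(bᵢcᵢ/nᵢ), where nᵢ is the stratum total.
Stratum 1 (< 50 years): n = 3846; a·d/n = 1245·1197/3846 = 387.4844; b·c/n = 94·1310/3846 = 32.0177
Stratum 2 (≥ 50 years): n = 4980; a·d/n = 1635·1403/4980 = 460.6235; b·c/n = 1627·315/4980 = 102.9127
OR_MH = (387.4844 + 460.6235) / (32.0177 + 102.9127) = 848.1079 / 134.9303 = 6.28552

6.29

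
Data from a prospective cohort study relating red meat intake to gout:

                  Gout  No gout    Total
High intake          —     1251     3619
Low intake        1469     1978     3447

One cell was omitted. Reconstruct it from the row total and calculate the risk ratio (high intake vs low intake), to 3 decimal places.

The missing cell is in the exposed row: 3619 − 1251 = 2368.
So a = 2368, b = 1251, c = 1469, d = 1978.
RR = [a/(a+b)] / [c/(c+d)] = (2368/3619) / (1469/3447) = 0.65432/0.42617 = 1.53537

1.535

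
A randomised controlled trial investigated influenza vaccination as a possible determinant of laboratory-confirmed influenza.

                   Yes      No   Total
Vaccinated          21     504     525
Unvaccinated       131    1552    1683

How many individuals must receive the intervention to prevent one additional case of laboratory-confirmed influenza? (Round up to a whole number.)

Risk in treated group = 21/525 = 0.04000; risk in control = 131/1683 = 0.07784.
Absolute risk reduction = 0.07784 − 0.04000 = 0.03784
NNT = 1 / ARR = 1 / 0.03784 = 26.429 → round up → 27

27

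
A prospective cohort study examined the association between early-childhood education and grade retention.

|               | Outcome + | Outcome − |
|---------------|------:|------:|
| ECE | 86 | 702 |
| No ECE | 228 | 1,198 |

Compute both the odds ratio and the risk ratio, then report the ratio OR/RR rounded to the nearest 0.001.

Cells: a = 86, b = 702, c = 228, d = 1198.
OR = (86·1198)/(702·228) = 103028/160056 = 0.64370
Risk in exposed = 86/788 = 0.10914; risk in unexposed = 228/1426 = 0.15989; RR = 0.68259
OR/RR = 0.64370 / 0.68259 = 0.94303
The outcome is not rare, so the OR lies further from 1 than the RR.

0.943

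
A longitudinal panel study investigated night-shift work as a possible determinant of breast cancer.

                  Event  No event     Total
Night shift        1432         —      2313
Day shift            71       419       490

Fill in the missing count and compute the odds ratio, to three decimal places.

9.592

The missing cell is in the exposed row: 2313 − 1432 = 881.
So a = 1432, b = 881, c = 71, d = 419.
OR = (a·d)/(b·c) = (1432 × 419) / (881 × 71) = 600008 / 62551 = 9.59230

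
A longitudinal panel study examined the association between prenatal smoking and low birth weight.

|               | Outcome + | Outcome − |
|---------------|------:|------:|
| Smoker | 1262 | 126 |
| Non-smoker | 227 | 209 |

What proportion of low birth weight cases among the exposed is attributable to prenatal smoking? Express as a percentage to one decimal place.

42.7

Cells: a = 1262, b = 126, c = 227, d = 209.
Risk in exposed = 1262/1388 = 0.90922; risk in unexposed = 227/436 = 0.52064.
RR = 0.90922/0.52064 = 1.74635
AR% = (RR − 1)/RR × 100 = (1.74635 − 1)/1.74635 × 100 = 42.7376%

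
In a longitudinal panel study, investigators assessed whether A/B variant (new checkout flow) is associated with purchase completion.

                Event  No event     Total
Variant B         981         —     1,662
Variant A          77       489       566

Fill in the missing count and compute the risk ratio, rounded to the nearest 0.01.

4.34

The missing cell is in the exposed row: 1662 − 981 = 681.
So a = 981, b = 681, c = 77, d = 489.
RR = [a/(a+b)] / [c/(c+d)] = (981/1662) / (77/566) = 0.59025/0.13604 = 4.33874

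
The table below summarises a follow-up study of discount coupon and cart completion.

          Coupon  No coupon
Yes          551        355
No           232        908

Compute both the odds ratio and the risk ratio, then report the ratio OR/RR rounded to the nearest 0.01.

2.43

Reading the table with exposure as columns: a = 551 (Coupon, case), b = 232 (Coupon, non-case), c = 355 (No coupon, case), d = 908.
OR = (551·908)/(232·355) = 500308/82360 = 6.07465
Risk in exposed = 551/783 = 0.70370; risk in unexposed = 355/1263 = 0.28108; RR = 2.50360
OR/RR = 6.07465 / 2.50360 = 2.42637
The outcome is not rare, so the OR lies further from 1 than the RR.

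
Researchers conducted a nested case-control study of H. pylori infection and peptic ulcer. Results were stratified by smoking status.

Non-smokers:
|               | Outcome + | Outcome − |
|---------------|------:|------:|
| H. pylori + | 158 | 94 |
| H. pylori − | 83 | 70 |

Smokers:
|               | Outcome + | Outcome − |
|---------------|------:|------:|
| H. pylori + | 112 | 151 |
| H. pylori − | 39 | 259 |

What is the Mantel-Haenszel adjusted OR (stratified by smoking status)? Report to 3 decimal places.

OR_MH = Σ(aᵢdᵢ/nᵢ) / Σ(bᵢcᵢ/nᵢ), where nᵢ is the stratum total.
Stratum 1 (Non-smokers): n = 405; a·d/n = 158·70/405 = 27.3086; b·c/n = 94·83/405 = 19.2642
Stratum 2 (Smokers): n = 561; a·d/n = 112·259/561 = 51.7077; b·c/n = 151·39/561 = 10.4973
OR_MH = (27.3086 + 51.7077) / (19.2642 + 10.4973) = 79.0163 / 29.7615 = 2.65498

2.655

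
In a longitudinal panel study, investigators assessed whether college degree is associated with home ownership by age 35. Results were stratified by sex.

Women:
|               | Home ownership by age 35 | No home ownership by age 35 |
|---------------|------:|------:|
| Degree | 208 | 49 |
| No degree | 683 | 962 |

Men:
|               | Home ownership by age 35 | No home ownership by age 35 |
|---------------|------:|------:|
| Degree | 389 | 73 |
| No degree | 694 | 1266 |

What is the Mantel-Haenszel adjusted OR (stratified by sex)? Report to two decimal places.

8.01

OR_MH = Σ(aᵢdᵢ/nᵢ) / Σ(bᵢcᵢ/nᵢ), where nᵢ is the stratum total.
Stratum 1 (Women): n = 1902; a·d/n = 208·962/1902 = 105.2029; b·c/n = 49·683/1902 = 17.5957
Stratum 2 (Men): n = 2422; a·d/n = 389·1266/2422 = 203.3336; b·c/n = 73·694/2422 = 20.9174
OR_MH = (105.2029 + 203.3336) / (17.5957 + 20.9174) = 308.5366 / 38.5131 = 8.01121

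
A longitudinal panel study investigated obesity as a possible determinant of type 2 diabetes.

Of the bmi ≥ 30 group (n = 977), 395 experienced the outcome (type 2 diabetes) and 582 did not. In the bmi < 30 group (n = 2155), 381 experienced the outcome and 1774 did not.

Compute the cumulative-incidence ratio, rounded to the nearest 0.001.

2.287

From the description: a = 395, b = 582, c = 381, d = 1774.
Risk in exposed = 395/977 = 0.40430; risk in unexposed = 381/2155 = 0.17680.
RR = 0.40430 / 0.17680 = 2.28678
The risk among the exposed is 2.29 times that among the unexposed.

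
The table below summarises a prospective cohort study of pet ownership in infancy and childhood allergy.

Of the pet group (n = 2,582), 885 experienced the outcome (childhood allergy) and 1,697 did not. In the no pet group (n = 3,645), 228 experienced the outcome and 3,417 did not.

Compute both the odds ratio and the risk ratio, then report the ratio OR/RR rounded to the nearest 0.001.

From the description: a = 885, b = 1697, c = 228, d = 3417.
OR = (885·3417)/(1697·228) = 3024045/386916 = 7.81577
Risk in exposed = 885/2582 = 0.34276; risk in unexposed = 228/3645 = 0.06255; RR = 5.47961
OR/RR = 7.81577 / 5.47961 = 1.42634
The outcome is not rare, so the OR lies further from 1 than the RR.

1.426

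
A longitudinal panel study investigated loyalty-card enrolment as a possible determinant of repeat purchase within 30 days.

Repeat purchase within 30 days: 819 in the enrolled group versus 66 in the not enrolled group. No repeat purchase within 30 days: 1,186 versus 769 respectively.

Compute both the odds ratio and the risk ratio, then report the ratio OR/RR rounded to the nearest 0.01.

From the description: a = 819, b = 1186, c = 66, d = 769.
OR = (819·769)/(1186·66) = 629811/78276 = 8.04603
Risk in exposed = 819/2005 = 0.40848; risk in unexposed = 66/835 = 0.07904; RR = 5.16788
OR/RR = 8.04603 / 5.16788 = 1.55693
The outcome is not rare, so the OR lies further from 1 than the RR.

1.56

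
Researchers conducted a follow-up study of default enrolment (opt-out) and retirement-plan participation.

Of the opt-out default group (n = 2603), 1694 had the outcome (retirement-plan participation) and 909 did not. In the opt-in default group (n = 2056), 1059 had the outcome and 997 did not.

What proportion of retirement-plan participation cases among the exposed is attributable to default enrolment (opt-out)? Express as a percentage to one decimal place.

20.9

From the description: a = 1694, b = 909, c = 1059, d = 997.
Risk in exposed = 1694/2603 = 0.65079; risk in unexposed = 1059/2056 = 0.51508.
RR = 0.65079/0.51508 = 1.26347
AR% = (RR − 1)/RR × 100 = (1.26347 − 1)/1.26347 × 100 = 20.8532%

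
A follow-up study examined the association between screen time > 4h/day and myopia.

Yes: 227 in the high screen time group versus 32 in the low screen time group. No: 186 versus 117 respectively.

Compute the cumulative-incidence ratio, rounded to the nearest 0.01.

From the description: a = 227, b = 186, c = 32, d = 117.
Risk in exposed = 227/413 = 0.54964; risk in unexposed = 32/149 = 0.21477.
RR = 0.54964 / 0.21477 = 2.55925
The risk among the exposed is 2.56 times that among the unexposed.

2.56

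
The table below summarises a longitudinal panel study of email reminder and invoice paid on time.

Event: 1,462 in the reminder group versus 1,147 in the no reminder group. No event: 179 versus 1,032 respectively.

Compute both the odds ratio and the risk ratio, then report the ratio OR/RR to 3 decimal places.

From the description: a = 1462, b = 179, c = 1147, d = 1032.
OR = (1462·1032)/(179·1147) = 1508784/205313 = 7.34870
Risk in exposed = 1462/1641 = 0.89092; risk in unexposed = 1147/2179 = 0.52639; RR = 1.69252
OR/RR = 7.34870 / 1.69252 = 4.34188
The outcome is not rare, so the OR lies further from 1 than the RR.

4.342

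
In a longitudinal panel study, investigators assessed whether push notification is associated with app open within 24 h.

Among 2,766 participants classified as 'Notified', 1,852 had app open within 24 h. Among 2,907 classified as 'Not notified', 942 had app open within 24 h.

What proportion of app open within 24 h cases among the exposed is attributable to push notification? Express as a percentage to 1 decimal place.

51.6

From the description: a = 1852, b = 914, c = 942, d = 1965.
Risk in exposed = 1852/2766 = 0.66956; risk in unexposed = 942/2907 = 0.32405.
RR = 0.66956/0.32405 = 2.06625
AR% = (RR − 1)/RR × 100 = (2.06625 − 1)/2.06625 × 100 = 51.6032%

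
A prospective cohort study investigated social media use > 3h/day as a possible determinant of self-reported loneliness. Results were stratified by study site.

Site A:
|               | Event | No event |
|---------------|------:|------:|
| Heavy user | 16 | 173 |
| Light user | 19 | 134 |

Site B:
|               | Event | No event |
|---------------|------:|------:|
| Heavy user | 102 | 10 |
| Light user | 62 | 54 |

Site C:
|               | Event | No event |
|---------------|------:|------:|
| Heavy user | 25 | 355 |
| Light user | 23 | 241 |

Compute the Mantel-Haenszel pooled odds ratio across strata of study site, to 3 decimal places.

OR_MH = Σ(aᵢdᵢ/nᵢ) / Σ(bᵢcᵢ/nᵢ), where nᵢ is the stratum total.
Stratum 1 (Site A): n = 342; a·d/n = 16·134/342 = 6.2690; b·c/n = 173·19/342 = 9.6111
Stratum 2 (Site B): n = 228; a·d/n = 102·54/228 = 24.1579; b·c/n = 10·62/228 = 2.7193
Stratum 3 (Site C): n = 644; a·d/n = 25·241/644 = 9.3556; b·c/n = 355·23/644 = 12.6786
OR_MH = (6.2690 + 24.1579 + 9.3556) / (9.6111 + 2.7193 + 12.6786) = 39.7825 / 25.0090 = 1.59073

1.591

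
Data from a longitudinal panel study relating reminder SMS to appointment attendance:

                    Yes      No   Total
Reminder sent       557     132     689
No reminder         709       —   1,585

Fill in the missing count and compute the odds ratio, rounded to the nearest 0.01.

5.21

The missing cell is in the unexposed row: 1585 − 709 = 876.
So a = 557, b = 132, c = 709, d = 876.
OR = (a·d)/(b·c) = (557 × 876) / (132 × 709) = 487932 / 93588 = 5.21362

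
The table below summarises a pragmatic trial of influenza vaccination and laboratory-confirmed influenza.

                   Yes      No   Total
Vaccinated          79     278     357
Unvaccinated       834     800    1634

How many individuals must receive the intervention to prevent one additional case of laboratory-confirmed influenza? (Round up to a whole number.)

Risk in treated group = 79/357 = 0.22129; risk in control = 834/1634 = 0.51040.
Absolute risk reduction = 0.51040 − 0.22129 = 0.28912
NNT = 1 / ARR = 1 / 0.28912 = 3.459 → round up → 4

4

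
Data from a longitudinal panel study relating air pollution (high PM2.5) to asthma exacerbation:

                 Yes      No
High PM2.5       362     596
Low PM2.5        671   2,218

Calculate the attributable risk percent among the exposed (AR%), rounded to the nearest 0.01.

38.53

Cells: a = 362, b = 596, c = 671, d = 2218.
Risk in exposed = 362/958 = 0.37787; risk in unexposed = 671/2889 = 0.23226.
RR = 0.37787/0.23226 = 1.62693
AR% = (RR − 1)/RR × 100 = (1.62693 − 1)/1.62693 × 100 = 38.5344%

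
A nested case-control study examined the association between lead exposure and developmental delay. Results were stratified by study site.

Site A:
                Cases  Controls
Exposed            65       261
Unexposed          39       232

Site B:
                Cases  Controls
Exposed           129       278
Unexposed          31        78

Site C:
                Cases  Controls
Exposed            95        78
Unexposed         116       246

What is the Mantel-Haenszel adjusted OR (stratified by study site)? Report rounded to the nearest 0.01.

OR_MH = Σ(aᵢdᵢ/nᵢ) / Σ(bᵢcᵢ/nᵢ), where nᵢ is the stratum total.
Stratum 1 (Site A): n = 597; a·d/n = 65·232/597 = 25.2596; b·c/n = 261·39/597 = 17.0503
Stratum 2 (Site B): n = 516; a·d/n = 129·78/516 = 19.5000; b·c/n = 278·31/516 = 16.7016
Stratum 3 (Site C): n = 535; a·d/n = 95·246/535 = 43.6822; b·c/n = 78·116/535 = 16.9121
OR_MH = (25.2596 + 19.5000 + 43.6822) / (17.0503 + 16.7016 + 16.9121) = 88.4419 / 50.6640 = 1.74566

1.75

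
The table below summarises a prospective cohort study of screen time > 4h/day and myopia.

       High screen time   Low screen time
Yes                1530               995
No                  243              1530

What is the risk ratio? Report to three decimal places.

2.190

Reading the table with exposure as columns: a = 1530 (High screen time, case), b = 243 (High screen time, non-case), c = 995 (Low screen time, case), d = 1530.
Risk in exposed = 1530/1773 = 0.86294; risk in unexposed = 995/2525 = 0.39406.
RR = 0.86294 / 0.39406 = 2.18988
The risk among the exposed is 2.19 times that among the unexposed.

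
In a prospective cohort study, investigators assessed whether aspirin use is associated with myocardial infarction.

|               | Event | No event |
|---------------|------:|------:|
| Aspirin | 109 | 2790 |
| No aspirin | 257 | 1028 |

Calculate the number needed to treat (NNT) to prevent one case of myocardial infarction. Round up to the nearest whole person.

Risk in treated group = 109/2899 = 0.03760; risk in control = 257/1285 = 0.20000.
Absolute risk reduction = 0.20000 − 0.03760 = 0.16240
NNT = 1 / ARR = 1 / 0.16240 = 6.158 → round up → 7

7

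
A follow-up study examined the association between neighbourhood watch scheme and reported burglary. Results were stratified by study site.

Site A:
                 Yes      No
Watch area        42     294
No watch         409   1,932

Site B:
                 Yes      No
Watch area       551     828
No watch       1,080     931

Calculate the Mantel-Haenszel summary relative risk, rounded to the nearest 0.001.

0.741

RR_MH = Σ(aᵢ·n₀ᵢ/nᵢ) / Σ(cᵢ·n₁ᵢ/nᵢ), with n₁ᵢ = aᵢ+bᵢ (exposed), n₀ᵢ = cᵢ+dᵢ (unexposed), nᵢ = n₁ᵢ+n₀ᵢ.
Stratum 1 (Site A): n₁ = 336, n₀ = 2341, n = 2677; a·n₀/n = 42·2341/2677 = 36.7284; c·n₁/n = 409·336/2677 = 51.3351
Stratum 2 (Site B): n₁ = 1379, n₀ = 2011, n = 3390; a·n₀/n = 551·2011/3390 = 326.8617; c·n₁/n = 1080·1379/3390 = 439.3274
RR_MH = (36.7284 + 326.8617) / (51.3351 + 439.3274) = 363.5901 / 490.6625 = 0.74102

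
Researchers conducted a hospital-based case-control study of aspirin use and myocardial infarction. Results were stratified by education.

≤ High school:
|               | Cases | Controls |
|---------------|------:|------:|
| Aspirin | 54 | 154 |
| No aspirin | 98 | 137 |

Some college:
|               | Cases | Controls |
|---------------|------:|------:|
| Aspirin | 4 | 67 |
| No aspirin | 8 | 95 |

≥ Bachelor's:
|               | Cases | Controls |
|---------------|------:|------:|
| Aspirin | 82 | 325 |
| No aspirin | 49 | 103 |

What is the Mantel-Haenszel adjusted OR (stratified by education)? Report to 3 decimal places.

0.518

OR_MH = Σ(aᵢdᵢ/nᵢ) / Σ(bᵢcᵢ/nᵢ), where nᵢ is the stratum total.
Stratum 1 (≤ High school): n = 443; a·d/n = 54·137/443 = 16.6998; b·c/n = 154·98/443 = 34.0677
Stratum 2 (Some college): n = 174; a·d/n = 4·95/174 = 2.1839; b·c/n = 67·8/174 = 3.0805
Stratum 3 (≥ Bachelor's): n = 559; a·d/n = 82·103/559 = 15.1091; b·c/n = 325·49/559 = 28.4884
OR_MH = (16.6998 + 2.1839 + 15.1091) / (34.0677 + 3.0805 + 28.4884) = 33.9928 / 65.6366 = 0.51789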